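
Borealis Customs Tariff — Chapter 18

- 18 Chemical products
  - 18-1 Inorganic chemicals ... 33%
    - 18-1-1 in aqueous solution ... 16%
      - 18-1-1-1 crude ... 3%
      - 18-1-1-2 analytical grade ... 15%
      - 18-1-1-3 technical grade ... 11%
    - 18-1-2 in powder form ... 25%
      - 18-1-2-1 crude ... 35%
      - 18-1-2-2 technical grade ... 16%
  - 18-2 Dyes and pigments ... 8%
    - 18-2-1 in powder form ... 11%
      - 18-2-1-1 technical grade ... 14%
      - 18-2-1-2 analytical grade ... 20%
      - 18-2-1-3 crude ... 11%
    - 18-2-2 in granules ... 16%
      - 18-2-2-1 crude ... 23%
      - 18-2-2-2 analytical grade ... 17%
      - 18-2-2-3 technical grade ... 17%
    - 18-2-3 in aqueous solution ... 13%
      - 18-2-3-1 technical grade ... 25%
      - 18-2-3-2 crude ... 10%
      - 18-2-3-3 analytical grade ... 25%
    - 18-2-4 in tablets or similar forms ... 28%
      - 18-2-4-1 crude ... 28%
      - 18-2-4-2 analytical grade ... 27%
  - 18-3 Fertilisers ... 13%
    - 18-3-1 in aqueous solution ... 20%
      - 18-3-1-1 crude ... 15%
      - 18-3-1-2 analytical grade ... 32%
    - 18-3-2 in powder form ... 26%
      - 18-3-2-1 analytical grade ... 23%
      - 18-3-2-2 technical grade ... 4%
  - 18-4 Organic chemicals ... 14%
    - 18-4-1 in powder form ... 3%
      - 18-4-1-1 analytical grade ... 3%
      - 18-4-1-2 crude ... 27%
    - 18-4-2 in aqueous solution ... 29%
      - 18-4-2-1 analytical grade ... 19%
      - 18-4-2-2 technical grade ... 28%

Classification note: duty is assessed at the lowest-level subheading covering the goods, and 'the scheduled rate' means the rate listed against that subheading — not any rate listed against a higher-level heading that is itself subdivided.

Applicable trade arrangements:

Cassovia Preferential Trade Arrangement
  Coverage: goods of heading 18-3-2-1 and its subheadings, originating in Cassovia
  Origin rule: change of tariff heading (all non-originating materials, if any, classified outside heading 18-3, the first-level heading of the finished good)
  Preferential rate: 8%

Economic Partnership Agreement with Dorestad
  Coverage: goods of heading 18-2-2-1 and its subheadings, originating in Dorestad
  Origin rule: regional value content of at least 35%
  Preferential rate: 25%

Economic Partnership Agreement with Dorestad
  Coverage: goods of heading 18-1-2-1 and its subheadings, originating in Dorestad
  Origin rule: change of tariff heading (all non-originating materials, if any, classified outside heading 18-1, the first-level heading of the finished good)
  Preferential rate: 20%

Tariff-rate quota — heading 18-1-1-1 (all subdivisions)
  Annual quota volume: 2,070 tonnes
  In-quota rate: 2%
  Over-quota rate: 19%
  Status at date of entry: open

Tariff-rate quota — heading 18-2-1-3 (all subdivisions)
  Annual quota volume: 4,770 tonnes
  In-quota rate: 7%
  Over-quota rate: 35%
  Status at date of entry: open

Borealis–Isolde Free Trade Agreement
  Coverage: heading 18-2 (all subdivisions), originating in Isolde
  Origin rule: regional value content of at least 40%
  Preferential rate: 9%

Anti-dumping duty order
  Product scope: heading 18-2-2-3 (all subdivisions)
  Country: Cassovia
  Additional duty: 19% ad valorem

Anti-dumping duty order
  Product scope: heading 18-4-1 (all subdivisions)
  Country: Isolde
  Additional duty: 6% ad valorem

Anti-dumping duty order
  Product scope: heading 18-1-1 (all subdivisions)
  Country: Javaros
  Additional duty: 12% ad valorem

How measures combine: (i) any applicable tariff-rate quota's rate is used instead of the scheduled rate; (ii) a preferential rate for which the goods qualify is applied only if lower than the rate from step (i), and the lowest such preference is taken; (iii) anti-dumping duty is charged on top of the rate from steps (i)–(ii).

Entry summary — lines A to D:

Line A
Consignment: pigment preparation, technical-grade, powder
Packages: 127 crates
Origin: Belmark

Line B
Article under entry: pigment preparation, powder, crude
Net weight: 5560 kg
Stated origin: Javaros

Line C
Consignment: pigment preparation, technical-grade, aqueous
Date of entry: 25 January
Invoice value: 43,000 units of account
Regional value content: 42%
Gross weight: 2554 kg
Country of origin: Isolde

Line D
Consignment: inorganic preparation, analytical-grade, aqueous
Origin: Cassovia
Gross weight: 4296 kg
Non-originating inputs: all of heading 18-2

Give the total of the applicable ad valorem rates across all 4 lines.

45%

Line A: pigment → 18-2; powder → 18-2-1; technical-grade → 18-2-1-1. Scheduled 14%. No special measure applies. → 14%.
Line B: pigment → 18-2; powder → 18-2-1; crude → 18-2-1-3. Scheduled 11%. quota on 18-2-1-3 open → in-quota 7%. → 7%.
Line C: pigment → 18-2; aqueous → 18-2-3; technical-grade → 18-2-3-1. Scheduled 25%. Isolde agreement on 18-2: RVC ≥ 40% → 9% available; preferential 9%. → 9%.
Line D: inorganic → 18-1; aqueous → 18-1-1; analytical-grade → 18-1-1-2. Scheduled 15%. Cassovia agreement on 18-3-2-1: 18-1-1-2 not covered. → 15%.
Sum: 14% + 7% + 9% + 15% = 45%.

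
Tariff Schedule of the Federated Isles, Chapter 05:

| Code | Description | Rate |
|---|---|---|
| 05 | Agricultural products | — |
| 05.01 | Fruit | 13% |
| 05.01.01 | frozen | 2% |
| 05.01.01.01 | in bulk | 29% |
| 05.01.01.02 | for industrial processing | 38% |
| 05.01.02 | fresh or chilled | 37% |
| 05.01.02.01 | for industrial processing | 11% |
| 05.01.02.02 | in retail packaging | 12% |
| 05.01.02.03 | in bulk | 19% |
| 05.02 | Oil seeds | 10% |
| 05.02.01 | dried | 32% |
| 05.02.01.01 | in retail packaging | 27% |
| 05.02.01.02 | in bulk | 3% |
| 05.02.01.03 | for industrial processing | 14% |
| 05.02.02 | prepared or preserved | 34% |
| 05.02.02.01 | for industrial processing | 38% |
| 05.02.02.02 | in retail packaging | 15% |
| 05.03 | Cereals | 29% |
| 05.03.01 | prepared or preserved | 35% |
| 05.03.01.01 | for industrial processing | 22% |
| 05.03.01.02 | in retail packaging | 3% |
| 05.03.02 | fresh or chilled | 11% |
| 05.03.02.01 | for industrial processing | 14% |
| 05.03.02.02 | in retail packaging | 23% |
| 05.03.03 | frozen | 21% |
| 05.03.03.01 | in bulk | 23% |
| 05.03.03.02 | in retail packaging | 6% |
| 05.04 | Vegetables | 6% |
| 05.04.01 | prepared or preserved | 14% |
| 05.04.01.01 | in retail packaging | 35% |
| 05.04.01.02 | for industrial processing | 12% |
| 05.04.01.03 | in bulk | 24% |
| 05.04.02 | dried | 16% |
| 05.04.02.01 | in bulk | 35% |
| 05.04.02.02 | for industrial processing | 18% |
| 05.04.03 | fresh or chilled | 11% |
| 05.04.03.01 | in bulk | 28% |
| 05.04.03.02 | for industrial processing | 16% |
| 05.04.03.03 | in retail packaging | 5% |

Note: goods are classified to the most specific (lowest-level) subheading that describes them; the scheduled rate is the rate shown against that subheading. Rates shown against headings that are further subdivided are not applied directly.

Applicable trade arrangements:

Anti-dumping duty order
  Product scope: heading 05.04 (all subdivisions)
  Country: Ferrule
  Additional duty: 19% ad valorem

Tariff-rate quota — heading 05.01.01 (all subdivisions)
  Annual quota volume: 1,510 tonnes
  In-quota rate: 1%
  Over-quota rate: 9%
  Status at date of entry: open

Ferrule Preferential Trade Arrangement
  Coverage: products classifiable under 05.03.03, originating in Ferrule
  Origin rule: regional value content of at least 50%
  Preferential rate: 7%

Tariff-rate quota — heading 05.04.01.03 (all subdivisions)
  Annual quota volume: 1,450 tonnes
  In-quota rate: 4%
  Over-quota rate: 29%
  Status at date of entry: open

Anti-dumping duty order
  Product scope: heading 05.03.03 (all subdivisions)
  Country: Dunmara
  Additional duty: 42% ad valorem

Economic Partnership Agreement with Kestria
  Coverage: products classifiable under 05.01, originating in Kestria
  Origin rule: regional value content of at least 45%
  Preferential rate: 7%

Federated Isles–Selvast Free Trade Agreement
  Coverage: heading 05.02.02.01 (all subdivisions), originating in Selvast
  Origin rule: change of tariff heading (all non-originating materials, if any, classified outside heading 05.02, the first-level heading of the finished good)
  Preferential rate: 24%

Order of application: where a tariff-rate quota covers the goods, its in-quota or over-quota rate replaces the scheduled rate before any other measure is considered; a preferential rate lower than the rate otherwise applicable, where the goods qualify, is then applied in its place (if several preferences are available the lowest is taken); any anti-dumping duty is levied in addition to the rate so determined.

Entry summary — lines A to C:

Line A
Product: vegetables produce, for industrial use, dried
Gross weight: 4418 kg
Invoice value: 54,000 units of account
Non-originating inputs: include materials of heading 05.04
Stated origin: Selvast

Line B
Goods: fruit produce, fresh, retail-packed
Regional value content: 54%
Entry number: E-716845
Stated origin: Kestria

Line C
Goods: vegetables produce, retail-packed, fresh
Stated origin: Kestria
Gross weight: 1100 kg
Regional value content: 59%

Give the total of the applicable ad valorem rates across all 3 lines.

Line A: vegetables → 05.04; dried → 05.04.02; for industrial use → 05.04.02.02. Scheduled 18%. Selvast agreement on 05.02.02.01: 05.04.02.02 not covered. → 18%.
Line B: fruit → 05.01; fresh → 05.01.02; retail-packed → 05.01.02.02. Scheduled 12%. Kestria agreement on 05.01: RVC ≥ 45% → 7% available; preferential 7%. → 7%.
Line C: vegetables → 05.04; fresh → 05.04.03; retail-packed → 05.04.03.03. Scheduled 5%. Kestria agreement on 05.01: 05.04.03.03 not covered. → 5%.
Sum: 18% + 7% + 5% = 30%.

30%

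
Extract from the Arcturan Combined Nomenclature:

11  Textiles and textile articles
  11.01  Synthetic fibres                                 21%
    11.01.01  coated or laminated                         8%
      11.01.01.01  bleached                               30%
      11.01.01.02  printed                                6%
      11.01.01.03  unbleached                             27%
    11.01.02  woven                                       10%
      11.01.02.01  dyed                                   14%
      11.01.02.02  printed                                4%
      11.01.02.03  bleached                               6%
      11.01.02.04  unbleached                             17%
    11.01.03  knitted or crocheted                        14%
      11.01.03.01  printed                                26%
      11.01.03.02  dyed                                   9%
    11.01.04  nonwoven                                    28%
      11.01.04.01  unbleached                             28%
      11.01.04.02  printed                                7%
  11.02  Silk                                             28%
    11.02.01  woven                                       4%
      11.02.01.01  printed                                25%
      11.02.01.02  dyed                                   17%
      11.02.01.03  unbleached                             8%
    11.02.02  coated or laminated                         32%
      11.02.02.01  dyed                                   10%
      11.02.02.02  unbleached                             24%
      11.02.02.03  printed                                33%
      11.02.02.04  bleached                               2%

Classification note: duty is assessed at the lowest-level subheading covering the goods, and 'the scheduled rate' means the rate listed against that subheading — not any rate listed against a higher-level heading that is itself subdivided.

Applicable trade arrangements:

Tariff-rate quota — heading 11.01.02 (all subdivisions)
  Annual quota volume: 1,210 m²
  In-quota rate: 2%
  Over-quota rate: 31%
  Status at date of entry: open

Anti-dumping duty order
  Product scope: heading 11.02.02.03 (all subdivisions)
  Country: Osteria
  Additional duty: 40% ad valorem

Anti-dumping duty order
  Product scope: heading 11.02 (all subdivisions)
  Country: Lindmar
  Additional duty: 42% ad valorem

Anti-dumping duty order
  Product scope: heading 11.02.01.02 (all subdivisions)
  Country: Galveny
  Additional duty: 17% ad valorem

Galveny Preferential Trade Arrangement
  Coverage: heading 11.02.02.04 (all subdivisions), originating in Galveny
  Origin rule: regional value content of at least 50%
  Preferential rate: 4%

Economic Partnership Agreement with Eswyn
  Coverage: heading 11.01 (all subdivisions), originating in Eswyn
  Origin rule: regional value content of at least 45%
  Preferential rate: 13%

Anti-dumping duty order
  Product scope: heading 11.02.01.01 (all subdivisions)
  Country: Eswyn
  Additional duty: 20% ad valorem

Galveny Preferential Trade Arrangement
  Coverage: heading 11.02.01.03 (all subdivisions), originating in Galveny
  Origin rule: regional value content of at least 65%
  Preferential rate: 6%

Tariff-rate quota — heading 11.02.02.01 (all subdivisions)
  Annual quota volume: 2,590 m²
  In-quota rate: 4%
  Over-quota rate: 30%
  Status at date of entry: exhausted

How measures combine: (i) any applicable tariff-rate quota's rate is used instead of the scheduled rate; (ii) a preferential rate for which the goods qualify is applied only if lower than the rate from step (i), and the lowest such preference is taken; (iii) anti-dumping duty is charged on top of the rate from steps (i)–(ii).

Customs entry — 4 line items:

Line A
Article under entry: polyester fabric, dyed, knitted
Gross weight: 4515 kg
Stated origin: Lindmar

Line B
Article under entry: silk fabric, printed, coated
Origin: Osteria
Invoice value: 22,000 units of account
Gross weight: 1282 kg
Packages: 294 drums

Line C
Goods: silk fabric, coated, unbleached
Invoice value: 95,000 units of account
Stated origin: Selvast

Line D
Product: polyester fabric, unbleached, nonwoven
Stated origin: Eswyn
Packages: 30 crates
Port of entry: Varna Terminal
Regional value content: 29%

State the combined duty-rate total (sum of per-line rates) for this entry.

Line A: polyester → 11.01; knitted → 11.01.03; dyed → 11.01.03.02. Scheduled 9%. No special measure applies. → 9%.
Line B: silk → 11.02; coated → 11.02.02; printed → 11.02.02.03. Scheduled 33%. anti-dumping (Osteria, 11.02.02.03): +40%; total 33% + 40% = 73%. → 73%.
Line C: silk → 11.02; coated → 11.02.02; unbleached → 11.02.02.02. Scheduled 24%. No special measure applies. → 24%.
Line D: polyester → 11.01; nonwoven → 11.01.04; unbleached → 11.01.04.01. Scheduled 28%. Eswyn agreement on 11.01: RVC < 45%. → 28%.
Sum: 9% + 73% + 24% + 28% = 134%.

134%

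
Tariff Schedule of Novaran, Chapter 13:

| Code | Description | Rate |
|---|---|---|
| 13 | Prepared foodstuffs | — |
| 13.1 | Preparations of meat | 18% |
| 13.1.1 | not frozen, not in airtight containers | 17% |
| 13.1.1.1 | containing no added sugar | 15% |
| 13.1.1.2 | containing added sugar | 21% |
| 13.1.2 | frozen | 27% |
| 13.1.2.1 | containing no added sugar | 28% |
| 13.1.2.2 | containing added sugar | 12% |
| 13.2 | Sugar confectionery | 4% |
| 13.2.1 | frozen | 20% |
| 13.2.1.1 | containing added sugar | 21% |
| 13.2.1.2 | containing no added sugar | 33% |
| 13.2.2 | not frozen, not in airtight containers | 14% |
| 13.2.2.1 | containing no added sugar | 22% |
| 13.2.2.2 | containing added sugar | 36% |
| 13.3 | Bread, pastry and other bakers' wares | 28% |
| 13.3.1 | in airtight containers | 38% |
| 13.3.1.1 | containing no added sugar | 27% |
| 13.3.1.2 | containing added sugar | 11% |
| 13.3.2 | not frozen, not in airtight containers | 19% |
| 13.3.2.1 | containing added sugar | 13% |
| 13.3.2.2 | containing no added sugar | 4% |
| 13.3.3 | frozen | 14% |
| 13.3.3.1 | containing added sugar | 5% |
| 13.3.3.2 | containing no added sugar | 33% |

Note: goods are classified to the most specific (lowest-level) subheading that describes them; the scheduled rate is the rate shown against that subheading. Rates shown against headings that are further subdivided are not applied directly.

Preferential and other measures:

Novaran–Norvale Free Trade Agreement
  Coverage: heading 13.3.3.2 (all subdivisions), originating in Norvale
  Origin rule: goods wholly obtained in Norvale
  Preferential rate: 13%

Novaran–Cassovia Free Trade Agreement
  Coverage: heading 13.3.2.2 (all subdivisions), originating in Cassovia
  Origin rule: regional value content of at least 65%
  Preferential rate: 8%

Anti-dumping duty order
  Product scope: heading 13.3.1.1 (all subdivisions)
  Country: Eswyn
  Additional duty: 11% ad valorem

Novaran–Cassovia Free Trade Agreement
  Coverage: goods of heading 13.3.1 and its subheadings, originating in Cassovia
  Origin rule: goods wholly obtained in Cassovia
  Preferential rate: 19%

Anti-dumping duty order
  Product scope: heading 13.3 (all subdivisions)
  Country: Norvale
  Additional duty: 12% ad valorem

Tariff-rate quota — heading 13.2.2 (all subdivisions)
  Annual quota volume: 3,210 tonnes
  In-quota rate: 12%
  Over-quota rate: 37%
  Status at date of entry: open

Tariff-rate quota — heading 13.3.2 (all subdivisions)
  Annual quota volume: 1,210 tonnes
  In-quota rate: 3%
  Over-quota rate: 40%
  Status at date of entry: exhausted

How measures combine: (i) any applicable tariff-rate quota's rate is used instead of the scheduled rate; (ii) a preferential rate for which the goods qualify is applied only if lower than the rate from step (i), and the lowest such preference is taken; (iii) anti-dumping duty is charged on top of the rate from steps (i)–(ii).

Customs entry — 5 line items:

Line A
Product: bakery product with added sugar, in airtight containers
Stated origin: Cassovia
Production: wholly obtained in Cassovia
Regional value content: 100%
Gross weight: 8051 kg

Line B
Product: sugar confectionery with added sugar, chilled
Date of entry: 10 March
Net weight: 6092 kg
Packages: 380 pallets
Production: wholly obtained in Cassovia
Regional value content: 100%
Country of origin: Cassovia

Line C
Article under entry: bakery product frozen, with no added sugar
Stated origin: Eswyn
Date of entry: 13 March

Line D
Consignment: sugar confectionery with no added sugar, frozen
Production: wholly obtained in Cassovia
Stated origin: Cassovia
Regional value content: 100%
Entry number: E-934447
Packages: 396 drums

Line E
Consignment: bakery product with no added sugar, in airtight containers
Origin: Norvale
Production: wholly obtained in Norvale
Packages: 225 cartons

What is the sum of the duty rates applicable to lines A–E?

128%

Line A: bakery product → 13.3; in airtight containers → 13.3.1; with added sugar → 13.3.1.2. Scheduled 11%. Cassovia agreement on 13.3.2.2: 13.3.1.2 not covered; Cassovia agreement on 13.3.1: wholly obtained → 19% available; preference 19% not lower than 11% → no reduction. → 11%.
Line B: sugar confectionery → 13.2; chilled → 13.2.2; with added sugar → 13.2.2.2. Scheduled 36%. quota on 13.2.2 open → in-quota 12%; Cassovia agreement on 13.3.2.2: 13.2.2.2 not covered; Cassovia agreement on 13.3.1: 13.2.2.2 not covered. → 12%.
Line C: bakery product → 13.3; frozen → 13.3.3; with no added sugar → 13.3.3.2. Scheduled 33%. No special measure applies. → 33%.
Line D: sugar confectionery → 13.2; frozen → 13.2.1; with no added sugar → 13.2.1.2. Scheduled 33%. Cassovia agreement on 13.3.2.2: 13.2.1.2 not covered; Cassovia agreement on 13.3.1: 13.2.1.2 not covered. → 33%.
Line E: bakery product → 13.3; in airtight containers → 13.3.1; with no added sugar → 13.3.1.1. Scheduled 27%. Norvale agreement on 13.3.3.2: 13.3.1.1 not covered; anti-dumping (Norvale, 13.3): +12%; total 27% + 12% = 39%. → 39%.
Sum: 11% + 12% + 33% + 33% + 39% = 128%.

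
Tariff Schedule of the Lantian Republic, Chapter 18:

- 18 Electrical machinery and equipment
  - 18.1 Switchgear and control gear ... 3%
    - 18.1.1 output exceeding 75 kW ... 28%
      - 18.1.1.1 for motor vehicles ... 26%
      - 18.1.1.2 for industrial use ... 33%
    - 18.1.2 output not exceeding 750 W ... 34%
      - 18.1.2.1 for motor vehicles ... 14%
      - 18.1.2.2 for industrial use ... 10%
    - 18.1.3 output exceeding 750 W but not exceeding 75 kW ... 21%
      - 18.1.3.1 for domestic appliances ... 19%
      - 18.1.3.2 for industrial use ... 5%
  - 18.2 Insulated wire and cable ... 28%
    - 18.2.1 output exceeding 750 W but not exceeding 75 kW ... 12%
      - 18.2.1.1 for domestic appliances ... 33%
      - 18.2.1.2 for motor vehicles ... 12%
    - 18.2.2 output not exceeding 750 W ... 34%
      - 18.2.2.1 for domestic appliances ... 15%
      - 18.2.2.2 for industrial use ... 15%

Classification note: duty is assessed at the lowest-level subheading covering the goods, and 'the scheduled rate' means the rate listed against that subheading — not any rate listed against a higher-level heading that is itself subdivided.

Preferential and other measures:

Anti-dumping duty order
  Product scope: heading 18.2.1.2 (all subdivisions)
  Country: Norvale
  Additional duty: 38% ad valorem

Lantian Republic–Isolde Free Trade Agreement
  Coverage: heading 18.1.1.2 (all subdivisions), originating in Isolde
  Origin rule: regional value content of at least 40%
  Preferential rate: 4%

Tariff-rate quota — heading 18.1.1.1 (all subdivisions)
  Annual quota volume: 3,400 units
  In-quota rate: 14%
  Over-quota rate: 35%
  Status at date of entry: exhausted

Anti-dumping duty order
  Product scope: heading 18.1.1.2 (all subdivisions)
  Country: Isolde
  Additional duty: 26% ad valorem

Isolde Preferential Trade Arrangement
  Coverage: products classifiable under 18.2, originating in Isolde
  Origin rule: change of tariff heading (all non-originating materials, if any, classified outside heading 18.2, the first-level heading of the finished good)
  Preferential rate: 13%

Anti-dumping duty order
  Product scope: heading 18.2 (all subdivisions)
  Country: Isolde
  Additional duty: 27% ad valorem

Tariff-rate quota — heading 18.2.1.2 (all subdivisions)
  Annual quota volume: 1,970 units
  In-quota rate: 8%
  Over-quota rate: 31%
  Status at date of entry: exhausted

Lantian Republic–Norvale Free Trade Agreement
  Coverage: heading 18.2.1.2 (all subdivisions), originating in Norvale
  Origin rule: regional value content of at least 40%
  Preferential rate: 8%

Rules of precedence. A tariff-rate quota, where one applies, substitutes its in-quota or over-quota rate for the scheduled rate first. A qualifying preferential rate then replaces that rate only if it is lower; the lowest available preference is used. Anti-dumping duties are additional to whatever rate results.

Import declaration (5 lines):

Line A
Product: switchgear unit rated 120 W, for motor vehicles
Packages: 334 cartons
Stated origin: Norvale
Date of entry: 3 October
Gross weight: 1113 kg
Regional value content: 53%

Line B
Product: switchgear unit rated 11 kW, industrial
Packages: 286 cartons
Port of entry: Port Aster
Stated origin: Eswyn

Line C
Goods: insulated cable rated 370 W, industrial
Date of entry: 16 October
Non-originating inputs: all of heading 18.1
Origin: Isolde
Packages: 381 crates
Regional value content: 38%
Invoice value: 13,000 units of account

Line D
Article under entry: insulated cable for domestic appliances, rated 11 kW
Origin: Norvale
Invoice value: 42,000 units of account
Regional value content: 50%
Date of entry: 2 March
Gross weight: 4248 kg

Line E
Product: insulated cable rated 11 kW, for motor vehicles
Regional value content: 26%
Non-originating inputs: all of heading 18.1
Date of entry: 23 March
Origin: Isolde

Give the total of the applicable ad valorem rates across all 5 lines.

132%

Line A: switchgear unit → 18.1; rated 120 W → 18.1.2; for motor vehicles → 18.1.2.1. Scheduled 14%. Norvale agreement on 18.2.1.2: 18.1.2.1 not covered. → 14%.
Line B: switchgear unit → 18.1; rated 11 kW → 18.1.3; industrial → 18.1.3.2. Scheduled 5%. No special measure applies. → 5%.
Line C: insulated cable → 18.2; rated 370 W → 18.2.2; industrial → 18.2.2.2. Scheduled 15%. Isolde agreement on 18.1.1.2: 18.2.2.2 not covered; Isolde agreement on 18.2: CTH met → 13% available; preferential 13%; anti-dumping (Isolde, 18.2): +27%; total 13% + 27% = 40%. → 40%.
Line D: insulated cable → 18.2; rated 11 kW → 18.2.1; for domestic appliances → 18.2.1.1. Scheduled 33%. Norvale agreement on 18.2.1.2: 18.2.1.1 not covered. → 33%.
Line E: insulated cable → 18.2; rated 11 kW → 18.2.1; for motor vehicles → 18.2.1.2. Scheduled 12%. quota on 18.2.1.2 exhausted → over-quota 31%; Isolde agreement on 18.1.1.2: 18.2.1.2 not covered; Isolde agreement on 18.2: CTH met → 13% available; preferential 13%; anti-dumping (Isolde, 18.2): +27%; total 13% + 27% = 40%. → 40%.
Sum: 14% + 5% + 40% + 33% + 40% = 132%.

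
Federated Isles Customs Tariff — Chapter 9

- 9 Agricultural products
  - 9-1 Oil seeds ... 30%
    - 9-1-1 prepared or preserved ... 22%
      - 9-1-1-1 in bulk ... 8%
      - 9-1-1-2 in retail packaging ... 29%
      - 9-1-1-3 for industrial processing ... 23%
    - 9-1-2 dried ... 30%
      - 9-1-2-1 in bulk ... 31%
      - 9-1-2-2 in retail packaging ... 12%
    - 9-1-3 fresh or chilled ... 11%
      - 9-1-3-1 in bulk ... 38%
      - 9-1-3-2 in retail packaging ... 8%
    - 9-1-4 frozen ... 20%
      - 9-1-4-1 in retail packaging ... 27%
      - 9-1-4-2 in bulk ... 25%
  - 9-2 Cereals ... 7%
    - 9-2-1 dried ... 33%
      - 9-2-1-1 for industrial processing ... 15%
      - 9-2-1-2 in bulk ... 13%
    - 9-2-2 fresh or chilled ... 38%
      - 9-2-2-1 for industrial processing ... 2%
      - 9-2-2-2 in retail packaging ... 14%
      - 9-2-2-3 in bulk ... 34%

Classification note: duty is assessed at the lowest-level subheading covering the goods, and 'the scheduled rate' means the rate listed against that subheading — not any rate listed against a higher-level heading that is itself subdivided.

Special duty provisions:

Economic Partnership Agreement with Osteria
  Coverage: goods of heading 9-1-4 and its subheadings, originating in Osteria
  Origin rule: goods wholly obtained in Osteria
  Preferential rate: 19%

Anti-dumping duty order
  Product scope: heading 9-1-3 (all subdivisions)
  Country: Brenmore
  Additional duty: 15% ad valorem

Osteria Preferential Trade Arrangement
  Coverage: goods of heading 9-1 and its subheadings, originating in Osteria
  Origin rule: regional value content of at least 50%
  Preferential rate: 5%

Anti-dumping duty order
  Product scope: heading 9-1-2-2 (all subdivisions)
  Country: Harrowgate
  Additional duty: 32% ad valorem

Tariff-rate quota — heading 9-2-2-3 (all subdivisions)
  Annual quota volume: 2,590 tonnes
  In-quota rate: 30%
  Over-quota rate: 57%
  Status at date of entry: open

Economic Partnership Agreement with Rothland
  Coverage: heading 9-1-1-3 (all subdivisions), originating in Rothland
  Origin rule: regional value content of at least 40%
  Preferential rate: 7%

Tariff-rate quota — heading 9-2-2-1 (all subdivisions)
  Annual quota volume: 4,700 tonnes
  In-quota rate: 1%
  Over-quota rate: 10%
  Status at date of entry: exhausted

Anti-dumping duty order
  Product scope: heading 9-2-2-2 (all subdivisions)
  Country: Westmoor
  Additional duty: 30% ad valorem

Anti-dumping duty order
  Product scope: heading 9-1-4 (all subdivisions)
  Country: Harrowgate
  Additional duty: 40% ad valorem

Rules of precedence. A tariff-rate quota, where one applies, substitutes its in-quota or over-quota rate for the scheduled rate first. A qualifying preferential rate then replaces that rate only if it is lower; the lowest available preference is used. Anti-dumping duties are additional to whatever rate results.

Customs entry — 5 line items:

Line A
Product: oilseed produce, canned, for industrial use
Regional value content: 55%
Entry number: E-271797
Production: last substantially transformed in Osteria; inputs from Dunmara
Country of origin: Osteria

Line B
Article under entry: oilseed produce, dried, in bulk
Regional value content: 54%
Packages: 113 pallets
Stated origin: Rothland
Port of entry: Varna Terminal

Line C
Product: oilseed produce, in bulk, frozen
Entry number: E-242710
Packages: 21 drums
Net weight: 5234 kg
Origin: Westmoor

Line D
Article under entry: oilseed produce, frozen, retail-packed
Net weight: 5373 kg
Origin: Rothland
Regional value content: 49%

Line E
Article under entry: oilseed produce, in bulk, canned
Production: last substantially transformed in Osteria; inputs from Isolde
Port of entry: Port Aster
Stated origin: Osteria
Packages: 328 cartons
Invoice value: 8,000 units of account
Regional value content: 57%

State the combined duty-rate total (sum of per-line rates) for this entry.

93%

Line A: oilseed → 9-1; canned → 9-1-1; for industrial use → 9-1-1-3. Scheduled 23%. Osteria agreement on 9-1-4: 9-1-1-3 not covered; Osteria agreement on 9-1: RVC ≥ 50% → 5% available; preferential 5%. → 5%.
Line B: oilseed → 9-1; dried → 9-1-2; in bulk → 9-1-2-1. Scheduled 31%. Rothland agreement on 9-1-1-3: 9-1-2-1 not covered. → 31%.
Line C: oilseed → 9-1; frozen → 9-1-4; in bulk → 9-1-4-2. Scheduled 25%. No special measure applies. → 25%.
Line D: oilseed → 9-1; frozen → 9-1-4; retail-packed → 9-1-4-1. Scheduled 27%. Rothland agreement on 9-1-1-3: 9-1-4-1 not covered. → 27%.
Line E: oilseed → 9-1; canned → 9-1-1; in bulk → 9-1-1-1. Scheduled 8%. Osteria agreement on 9-1-4: 9-1-1-1 not covered; Osteria agreement on 9-1: RVC ≥ 50% → 5% available; preferential 5%. → 5%.
Sum: 5% + 31% + 25% + 27% + 5% = 93%.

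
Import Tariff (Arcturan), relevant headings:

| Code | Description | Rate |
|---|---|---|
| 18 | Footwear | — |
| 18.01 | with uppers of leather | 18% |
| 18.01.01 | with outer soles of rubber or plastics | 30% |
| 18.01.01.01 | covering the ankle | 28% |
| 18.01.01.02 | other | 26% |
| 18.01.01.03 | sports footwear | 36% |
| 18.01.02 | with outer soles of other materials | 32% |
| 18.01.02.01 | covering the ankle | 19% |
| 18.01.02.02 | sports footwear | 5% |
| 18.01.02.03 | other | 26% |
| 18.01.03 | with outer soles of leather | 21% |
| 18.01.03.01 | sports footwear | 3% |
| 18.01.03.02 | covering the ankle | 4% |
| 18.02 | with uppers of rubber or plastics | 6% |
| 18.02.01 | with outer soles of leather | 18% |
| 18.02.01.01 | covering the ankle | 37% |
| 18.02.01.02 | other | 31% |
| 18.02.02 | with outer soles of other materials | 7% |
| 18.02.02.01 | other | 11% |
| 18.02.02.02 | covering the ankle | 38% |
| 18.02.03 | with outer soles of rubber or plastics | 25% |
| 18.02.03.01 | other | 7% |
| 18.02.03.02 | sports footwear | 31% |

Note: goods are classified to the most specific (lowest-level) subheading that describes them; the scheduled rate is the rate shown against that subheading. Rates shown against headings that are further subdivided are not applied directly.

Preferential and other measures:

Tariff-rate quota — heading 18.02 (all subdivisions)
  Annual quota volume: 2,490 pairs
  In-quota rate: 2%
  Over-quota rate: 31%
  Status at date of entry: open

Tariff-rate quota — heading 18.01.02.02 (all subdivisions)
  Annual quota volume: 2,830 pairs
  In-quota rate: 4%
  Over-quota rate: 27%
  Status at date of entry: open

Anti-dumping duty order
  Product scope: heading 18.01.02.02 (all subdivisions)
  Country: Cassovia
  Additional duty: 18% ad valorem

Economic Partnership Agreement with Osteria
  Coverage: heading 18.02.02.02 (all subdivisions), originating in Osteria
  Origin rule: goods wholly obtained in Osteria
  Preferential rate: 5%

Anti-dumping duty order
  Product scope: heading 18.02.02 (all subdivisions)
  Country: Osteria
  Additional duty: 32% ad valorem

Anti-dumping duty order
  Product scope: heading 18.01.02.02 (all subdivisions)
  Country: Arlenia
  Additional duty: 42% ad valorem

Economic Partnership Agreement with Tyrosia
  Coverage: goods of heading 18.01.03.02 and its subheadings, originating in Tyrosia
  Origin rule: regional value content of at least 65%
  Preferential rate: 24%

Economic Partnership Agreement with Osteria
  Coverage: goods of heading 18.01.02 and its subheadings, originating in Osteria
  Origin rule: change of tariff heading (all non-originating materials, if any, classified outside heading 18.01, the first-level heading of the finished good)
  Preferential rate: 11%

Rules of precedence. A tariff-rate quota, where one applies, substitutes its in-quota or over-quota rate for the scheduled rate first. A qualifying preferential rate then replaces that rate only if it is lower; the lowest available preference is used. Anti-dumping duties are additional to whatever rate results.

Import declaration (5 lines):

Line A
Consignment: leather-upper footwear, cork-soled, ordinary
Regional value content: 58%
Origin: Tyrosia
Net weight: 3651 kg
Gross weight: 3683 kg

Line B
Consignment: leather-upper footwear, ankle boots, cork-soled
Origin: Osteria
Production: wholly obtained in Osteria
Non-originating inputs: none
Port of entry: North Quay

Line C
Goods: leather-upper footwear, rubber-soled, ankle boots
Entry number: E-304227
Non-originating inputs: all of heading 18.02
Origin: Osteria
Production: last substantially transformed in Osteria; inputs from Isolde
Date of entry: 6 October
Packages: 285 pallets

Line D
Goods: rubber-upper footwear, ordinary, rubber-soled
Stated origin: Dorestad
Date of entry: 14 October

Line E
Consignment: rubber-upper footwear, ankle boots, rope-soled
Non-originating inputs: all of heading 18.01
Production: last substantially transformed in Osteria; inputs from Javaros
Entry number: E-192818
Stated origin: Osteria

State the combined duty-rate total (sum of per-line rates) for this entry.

Line A: leather-upper → 18.01; cork-soled → 18.01.02; ordinary → 18.01.02.03. Scheduled 26%. Tyrosia agreement on 18.01.03.02: 18.01.02.03 not covered. → 26%.
Line B: leather-upper → 18.01; cork-soled → 18.01.02; ankle boots → 18.01.02.01. Scheduled 19%. Osteria agreement on 18.02.02.02: 18.01.02.01 not covered; Osteria agreement on 18.01.02: CTH met → 11% available; preferential 11%. → 11%.
Line C: leather-upper → 18.01; rubber-soled → 18.01.01; ankle boots → 18.01.01.01. Scheduled 28%. Osteria agreement on 18.02.02.02: 18.01.01.01 not covered; Osteria agreement on 18.01.02: 18.01.01.01 not covered. → 28%.
Line D: rubber-upper → 18.02; rubber-soled → 18.02.03; ordinary → 18.02.03.01. Scheduled 7%. quota on 18.02 open → in-quota 2%. → 2%.
Line E: rubber-upper → 18.02; rope-soled → 18.02.02; ankle boots → 18.02.02.02. Scheduled 38%. quota on 18.02 open → in-quota 2%; Osteria agreement on 18.02.02.02: not wholly obtained; Osteria agreement on 18.01.02: 18.02.02.02 not covered; anti-dumping (Osteria, 18.02.02): +32%; total 2% + 32% = 34%. → 34%.
Sum: 26% + 11% + 28% + 2% + 34% = 101%.

101%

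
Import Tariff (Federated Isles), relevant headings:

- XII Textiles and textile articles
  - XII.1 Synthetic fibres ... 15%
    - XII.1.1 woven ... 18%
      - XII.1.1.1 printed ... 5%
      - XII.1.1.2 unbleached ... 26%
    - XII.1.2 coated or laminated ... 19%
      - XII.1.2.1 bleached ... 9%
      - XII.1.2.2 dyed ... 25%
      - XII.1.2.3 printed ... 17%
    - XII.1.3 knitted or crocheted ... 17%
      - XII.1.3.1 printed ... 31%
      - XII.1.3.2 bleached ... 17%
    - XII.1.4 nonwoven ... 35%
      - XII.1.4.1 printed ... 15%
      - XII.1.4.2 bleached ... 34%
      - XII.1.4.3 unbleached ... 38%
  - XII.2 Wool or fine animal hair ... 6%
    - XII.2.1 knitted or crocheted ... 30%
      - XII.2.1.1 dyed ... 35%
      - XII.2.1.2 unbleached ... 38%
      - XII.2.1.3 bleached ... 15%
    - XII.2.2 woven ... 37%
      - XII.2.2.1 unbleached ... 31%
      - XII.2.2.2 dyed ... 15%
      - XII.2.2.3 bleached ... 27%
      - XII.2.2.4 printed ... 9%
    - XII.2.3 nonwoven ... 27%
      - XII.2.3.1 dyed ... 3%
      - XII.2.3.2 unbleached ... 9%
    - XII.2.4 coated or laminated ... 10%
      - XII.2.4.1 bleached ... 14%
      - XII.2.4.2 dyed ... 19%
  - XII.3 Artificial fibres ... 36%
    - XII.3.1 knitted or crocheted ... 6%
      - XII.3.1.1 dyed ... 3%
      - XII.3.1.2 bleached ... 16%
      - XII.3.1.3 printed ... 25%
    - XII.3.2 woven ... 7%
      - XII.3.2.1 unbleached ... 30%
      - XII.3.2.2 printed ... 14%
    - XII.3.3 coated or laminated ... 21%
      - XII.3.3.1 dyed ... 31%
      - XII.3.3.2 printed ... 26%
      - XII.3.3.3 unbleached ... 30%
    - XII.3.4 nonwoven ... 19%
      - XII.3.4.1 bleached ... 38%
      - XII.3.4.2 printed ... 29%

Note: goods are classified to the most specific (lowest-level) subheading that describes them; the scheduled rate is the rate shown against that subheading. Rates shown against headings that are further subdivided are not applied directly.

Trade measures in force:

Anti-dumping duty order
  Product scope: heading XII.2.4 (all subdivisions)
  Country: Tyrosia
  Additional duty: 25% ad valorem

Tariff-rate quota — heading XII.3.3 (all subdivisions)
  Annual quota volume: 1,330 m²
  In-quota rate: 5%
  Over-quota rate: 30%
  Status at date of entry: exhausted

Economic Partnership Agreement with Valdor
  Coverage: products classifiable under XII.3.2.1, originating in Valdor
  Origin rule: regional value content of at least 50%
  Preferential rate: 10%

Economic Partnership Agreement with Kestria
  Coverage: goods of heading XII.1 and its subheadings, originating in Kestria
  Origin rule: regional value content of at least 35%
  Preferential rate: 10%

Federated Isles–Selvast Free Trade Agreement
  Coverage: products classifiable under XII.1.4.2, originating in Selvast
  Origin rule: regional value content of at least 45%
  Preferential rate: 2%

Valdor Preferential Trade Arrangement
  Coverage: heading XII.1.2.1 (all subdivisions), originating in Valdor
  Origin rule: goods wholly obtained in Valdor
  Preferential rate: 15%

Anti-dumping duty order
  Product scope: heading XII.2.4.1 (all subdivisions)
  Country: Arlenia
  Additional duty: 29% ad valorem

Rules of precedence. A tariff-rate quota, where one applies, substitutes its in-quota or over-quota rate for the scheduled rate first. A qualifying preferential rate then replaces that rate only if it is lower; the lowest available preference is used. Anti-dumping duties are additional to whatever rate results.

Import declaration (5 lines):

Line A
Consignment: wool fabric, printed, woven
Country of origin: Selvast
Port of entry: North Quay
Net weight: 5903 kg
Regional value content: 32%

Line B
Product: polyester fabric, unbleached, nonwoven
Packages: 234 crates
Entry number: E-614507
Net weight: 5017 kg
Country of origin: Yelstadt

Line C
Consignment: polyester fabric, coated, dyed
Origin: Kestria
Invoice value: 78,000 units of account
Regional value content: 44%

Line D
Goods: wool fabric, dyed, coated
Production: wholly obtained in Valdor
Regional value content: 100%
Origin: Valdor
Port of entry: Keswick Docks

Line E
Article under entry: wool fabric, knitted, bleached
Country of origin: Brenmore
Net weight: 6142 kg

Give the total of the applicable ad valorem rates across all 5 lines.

91%

Line A: wool → XII.2; woven → XII.2.2; printed → XII.2.2.4. Scheduled 9%. Selvast agreement on XII.1.4.2: XII.2.2.4 not covered. → 9%.
Line B: polyester → XII.1; nonwoven → XII.1.4; unbleached → XII.1.4.3. Scheduled 38%. No special measure applies. → 38%.
Line C: polyester → XII.1; coated → XII.1.2; dyed → XII.1.2.2. Scheduled 25%. Kestria agreement on XII.1: RVC ≥ 35% → 10% available; preferential 10%. → 10%.
Line D: wool → XII.2; coated → XII.2.4; dyed → XII.2.4.2. Scheduled 19%. Valdor agreement on XII.3.2.1: XII.2.4.2 not covered; Valdor agreement on XII.1.2.1: XII.2.4.2 not covered. → 19%.
Line E: wool → XII.2; knitted → XII.2.1; bleached → XII.2.1.3. Scheduled 15%. No special measure applies. → 15%.
Sum: 9% + 38% + 10% + 19% + 15% = 91%.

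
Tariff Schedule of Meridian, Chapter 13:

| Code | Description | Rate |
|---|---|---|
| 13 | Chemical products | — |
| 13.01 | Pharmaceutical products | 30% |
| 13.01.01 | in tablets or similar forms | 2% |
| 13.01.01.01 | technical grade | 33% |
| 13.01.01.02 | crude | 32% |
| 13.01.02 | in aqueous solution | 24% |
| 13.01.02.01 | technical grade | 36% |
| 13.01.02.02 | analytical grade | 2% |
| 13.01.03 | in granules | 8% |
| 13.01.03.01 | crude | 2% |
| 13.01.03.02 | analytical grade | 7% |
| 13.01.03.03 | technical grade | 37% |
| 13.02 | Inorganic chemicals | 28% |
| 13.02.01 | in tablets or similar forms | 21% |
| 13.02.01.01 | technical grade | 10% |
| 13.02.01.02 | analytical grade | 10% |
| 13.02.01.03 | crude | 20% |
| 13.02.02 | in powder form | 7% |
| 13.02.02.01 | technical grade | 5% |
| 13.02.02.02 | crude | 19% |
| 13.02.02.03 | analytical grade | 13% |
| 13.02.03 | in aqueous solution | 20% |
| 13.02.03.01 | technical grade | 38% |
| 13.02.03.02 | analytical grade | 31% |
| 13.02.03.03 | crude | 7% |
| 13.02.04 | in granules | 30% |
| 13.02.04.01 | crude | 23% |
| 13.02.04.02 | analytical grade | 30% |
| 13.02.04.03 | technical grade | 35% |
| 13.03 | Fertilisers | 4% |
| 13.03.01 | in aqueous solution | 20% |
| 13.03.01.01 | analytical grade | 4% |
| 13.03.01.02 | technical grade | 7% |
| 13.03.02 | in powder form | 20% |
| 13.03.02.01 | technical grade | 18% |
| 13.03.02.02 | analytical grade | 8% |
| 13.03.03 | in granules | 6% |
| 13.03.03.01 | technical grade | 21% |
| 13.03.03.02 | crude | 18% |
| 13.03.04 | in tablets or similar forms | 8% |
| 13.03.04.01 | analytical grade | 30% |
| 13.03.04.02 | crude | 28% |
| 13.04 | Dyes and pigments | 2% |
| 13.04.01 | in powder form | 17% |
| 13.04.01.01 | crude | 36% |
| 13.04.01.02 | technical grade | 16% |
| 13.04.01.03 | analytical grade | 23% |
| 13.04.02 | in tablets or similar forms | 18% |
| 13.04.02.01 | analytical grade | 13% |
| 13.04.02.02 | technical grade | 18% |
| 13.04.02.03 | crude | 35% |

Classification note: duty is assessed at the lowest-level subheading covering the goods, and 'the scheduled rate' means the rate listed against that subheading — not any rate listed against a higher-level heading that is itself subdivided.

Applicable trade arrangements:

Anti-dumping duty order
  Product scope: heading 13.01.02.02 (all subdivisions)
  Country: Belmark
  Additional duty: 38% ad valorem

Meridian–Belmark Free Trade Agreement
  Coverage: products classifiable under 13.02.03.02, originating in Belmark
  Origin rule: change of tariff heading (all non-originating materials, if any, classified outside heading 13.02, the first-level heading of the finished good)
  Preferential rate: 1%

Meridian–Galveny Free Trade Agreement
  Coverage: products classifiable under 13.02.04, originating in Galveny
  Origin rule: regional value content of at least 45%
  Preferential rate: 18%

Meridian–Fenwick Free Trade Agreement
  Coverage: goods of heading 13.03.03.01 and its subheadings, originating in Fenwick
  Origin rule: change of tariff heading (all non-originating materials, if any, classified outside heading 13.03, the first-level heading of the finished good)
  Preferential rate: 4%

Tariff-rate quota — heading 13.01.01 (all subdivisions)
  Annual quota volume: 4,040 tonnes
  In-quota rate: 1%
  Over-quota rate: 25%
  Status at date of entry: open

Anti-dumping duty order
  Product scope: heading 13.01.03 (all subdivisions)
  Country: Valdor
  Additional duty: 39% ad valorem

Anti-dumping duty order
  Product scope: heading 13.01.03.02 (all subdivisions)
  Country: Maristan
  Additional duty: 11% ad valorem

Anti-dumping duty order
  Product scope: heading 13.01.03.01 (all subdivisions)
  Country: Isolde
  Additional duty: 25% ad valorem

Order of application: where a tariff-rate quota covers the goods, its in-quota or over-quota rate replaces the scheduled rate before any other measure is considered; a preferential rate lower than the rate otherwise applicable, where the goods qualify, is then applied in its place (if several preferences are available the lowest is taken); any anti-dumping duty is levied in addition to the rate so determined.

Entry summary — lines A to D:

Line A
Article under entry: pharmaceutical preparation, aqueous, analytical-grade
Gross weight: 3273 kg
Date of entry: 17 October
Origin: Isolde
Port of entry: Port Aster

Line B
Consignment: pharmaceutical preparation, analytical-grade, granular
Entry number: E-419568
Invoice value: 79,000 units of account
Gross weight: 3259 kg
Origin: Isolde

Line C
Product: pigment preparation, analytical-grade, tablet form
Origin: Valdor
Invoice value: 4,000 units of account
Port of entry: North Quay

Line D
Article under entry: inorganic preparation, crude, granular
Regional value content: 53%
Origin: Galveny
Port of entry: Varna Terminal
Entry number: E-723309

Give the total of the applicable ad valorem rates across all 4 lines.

Line A: pharmaceutical → 13.01; aqueous → 13.01.02; analytical-grade → 13.01.02.02. Scheduled 2%. No special measure applies. → 2%.
Line B: pharmaceutical → 13.01; granular → 13.01.03; analytical-grade → 13.01.03.02. Scheduled 7%. No special measure applies. → 7%.
Line C: pigment → 13.04; tablet form → 13.04.02; analytical-grade → 13.04.02.01. Scheduled 13%. No special measure applies. → 13%.
Line D: inorganic → 13.02; granular → 13.02.04; crude → 13.02.04.01. Scheduled 23%. Galveny agreement on 13.02.04: RVC ≥ 45% → 18% available; preferential 18%. → 18%.
Sum: 2% + 7% + 13% + 18% = 40%.

40%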